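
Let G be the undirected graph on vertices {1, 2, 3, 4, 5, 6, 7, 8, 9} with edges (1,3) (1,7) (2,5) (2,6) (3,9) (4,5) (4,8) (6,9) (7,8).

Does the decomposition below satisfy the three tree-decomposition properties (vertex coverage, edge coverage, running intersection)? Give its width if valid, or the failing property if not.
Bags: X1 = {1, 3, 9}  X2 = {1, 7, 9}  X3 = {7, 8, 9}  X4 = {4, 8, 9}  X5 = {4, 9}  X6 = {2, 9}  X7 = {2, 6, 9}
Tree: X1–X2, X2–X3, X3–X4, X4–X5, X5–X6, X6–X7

A tree decomposition must satisfy three properties: every vertex lies in some bag; for every edge, both endpoints lie together in some bag; and for every vertex, the bags containing it form a connected subtree. Here vertex 5 appears in no bag, so the decomposition is invalid.

No — vertex 5 appears in no bag.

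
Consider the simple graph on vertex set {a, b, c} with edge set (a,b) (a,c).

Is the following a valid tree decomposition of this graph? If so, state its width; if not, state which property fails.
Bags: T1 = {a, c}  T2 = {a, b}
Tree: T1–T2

Vertex coverage: the bags together contain {a, b, c}, the full vertex set. Edge coverage: each edge of G has both endpoints in at least one bag. Running intersection: for every vertex, the bags containing it form a connected subtree. All three properties hold, so this is a valid tree decomposition of width max|bag| − 1 = 1, and hence tw(G) ≤ 1.

Yes; width 1.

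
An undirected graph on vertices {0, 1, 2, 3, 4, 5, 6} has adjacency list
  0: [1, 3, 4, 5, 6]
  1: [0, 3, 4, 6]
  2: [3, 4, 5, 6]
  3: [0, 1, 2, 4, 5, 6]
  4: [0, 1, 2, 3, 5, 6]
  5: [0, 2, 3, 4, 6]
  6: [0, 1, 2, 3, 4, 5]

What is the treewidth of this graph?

A width-4 tree decomposition is:
Bags: B1 = {2, 3, 4, 5, 6}  B2 = {0, 3, 4, 5, 6}  B3 = {0, 1, 3, 4, 6}
Tree: B1–B2, B2–B3
The largest bag has 5 vertices, giving width 4; this decomposition certifies tw(G) ≤ 4. On the other hand G contains the 5-clique {0, 1, 3, 4, 6}. A clique must lie in a single bag of any decomposition, so no decomposition can have width below 4. The upper and lower bounds meet at 4, so that is the treewidth.

4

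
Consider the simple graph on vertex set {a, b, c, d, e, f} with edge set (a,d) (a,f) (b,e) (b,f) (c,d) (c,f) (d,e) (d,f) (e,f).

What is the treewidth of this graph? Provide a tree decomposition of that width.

Treewidth 2.
One optimal decomposition is:
Bags: B1 = {d, e, f}  B2 = {c, d, f}  B3 = {a, d, f}  B4 = {b, e, f}
Tree: B1–B2, B1–B3, B1–B4

Each bag holds 3 vertices, so the decomposition has width 2, which upper-bounds the treewidth. For the lower bound, the 3 vertices {d, e, f} are pairwise adjacent, and any tree decomposition puts a clique entirely inside one bag — forcing width ≥ 2. Combining the bounds, tw(G) = 2.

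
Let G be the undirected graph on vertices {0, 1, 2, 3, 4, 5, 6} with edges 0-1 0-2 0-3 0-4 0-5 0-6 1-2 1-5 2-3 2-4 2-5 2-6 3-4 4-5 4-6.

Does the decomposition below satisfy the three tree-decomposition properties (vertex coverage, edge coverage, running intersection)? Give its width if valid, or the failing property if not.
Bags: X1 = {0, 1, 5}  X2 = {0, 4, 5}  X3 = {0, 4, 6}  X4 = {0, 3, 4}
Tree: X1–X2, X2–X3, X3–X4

No — vertex 2 appears in no bag.

A tree decomposition must satisfy three properties: every vertex lies in some bag; for every edge, both endpoints lie together in some bag; and for every vertex, the bags containing it form a connected subtree. Here vertex 2 appears in no bag, so the decomposition is invalid.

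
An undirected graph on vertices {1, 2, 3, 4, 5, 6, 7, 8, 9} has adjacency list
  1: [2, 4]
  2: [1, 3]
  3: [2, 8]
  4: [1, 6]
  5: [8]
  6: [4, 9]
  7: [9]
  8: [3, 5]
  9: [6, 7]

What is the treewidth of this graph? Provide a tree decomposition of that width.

The largest bag has 2 vertices, giving width 1; this decomposition certifies tw(G) ≤ 1. Any graph with an edge has treewidth ≥ 1, and G has the edge 5–8. Hence tw(G) = 1 exactly.

Treewidth 1.
One optimal decomposition is:
Bags: B1 = {5, 8}  B2 = {3, 8}  B3 = {2, 3}  B4 = {1, 2}  B5 = {1, 4}  B6 = {4, 6}  B7 = {6, 9}  B8 = {7, 9}
Tree: B1–B2, B2–B3, B3–B4, B4–B5, B5–B6, B6–B7, B7–B8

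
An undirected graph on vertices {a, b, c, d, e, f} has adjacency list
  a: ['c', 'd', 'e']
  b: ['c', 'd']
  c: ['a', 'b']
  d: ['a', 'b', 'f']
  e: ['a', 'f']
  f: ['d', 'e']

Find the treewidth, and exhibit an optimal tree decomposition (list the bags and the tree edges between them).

Every bag has size at most 3, so the width is 3 − 1 = 2 and tw(G) ≤ 2. For the lower bound, G contains the cycle b–c–a–d–b, so G is not a forest; only forests have treewidth ≤ 1, hence tw(G) ≥ 2. Combining the bounds, tw(G) = 2.

Treewidth 2.
One optimal decomposition is:
Bags: B1 = {b, c, d}  B2 = {a, c, d}  B3 = {a, d, f}  B4 = {a, e, f}
Tree: B1–B2, B2–B3, B3–B4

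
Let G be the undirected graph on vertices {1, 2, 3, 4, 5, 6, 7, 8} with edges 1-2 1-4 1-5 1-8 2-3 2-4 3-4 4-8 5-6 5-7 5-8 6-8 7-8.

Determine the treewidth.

2

A width-2 tree decomposition is:
Bags: B1 = {1, 5, 8}  B2 = {1, 4, 8}  B3 = {1, 2, 4}  B4 = {2, 3, 4}  B5 = {5, 6, 8}  B6 = {5, 7, 8}
Tree: B1–B2, B2–B3, B3–B4, B1–B5, B5–B6
The largest bag has 3 vertices, giving width 2; this decomposition certifies tw(G) ≤ 2. For the lower bound, the 3 vertices {1, 4, 8} are pairwise adjacent, and any tree decomposition puts a clique entirely inside one bag — forcing width ≥ 2. Therefore the treewidth is 2.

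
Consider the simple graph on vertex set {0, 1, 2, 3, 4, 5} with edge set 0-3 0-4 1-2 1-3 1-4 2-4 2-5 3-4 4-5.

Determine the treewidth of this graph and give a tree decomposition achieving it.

Treewidth 2.
Bags: B1 = {1, 3, 4}  B2 = {1, 2, 4}  B3 = {2, 4, 5}  B4 = {0, 3, 4}
Tree: B1–B2, B2–B3, B1–B4

Each bag holds 3 vertices, so the decomposition has width 2, which upper-bounds the treewidth. On the other hand G contains the 3-clique {0, 3, 4}. A clique must lie in a single bag of any decomposition, so no decomposition can have width below 2. Therefore the treewidth is 2.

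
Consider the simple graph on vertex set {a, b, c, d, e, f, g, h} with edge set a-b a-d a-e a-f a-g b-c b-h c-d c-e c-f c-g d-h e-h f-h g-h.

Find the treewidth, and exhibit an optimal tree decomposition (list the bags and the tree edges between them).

Every bag has size at most 4, so the width is 4 − 1 = 3 and tw(G) ≤ 3. For the lower bound: the 4 vertex sets {g,h}, {c,d}, {a}, {e} are disjoint, each induces a connected subgraph, and every pair is joined by at least one edge of G. Contracting each set to a single vertex therefore yields K_{4} as a minor, and since treewidth is minor-monotone, tw(G) ≥ tw(K_{4}) = 3. Hence tw(G) = 3 exactly.

Treewidth 3.
Bags: B1 = {a, c, g, h}  B2 = {a, c, d, h}  B3 = {a, c, e, h}  B4 = {a, c, f, h}  B5 = {a, b, c, h}
Tree: B1–B2, B2–B3, B3–B4, B4–B5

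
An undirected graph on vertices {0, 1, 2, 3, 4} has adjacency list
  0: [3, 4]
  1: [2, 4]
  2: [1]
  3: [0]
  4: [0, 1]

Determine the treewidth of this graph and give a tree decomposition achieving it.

Treewidth 1.
One optimal decomposition is:
Bags: B1 = {0, 3}  B2 = {0, 4}  B3 = {1, 4}  B4 = {1, 2}
Tree: B1–B2, B2–B3, B3–B4

The largest bag has 2 vertices, giving width 1; this decomposition certifies tw(G) ≤ 1. Any graph with an edge has treewidth ≥ 1, and G has the edge 3–0. The upper and lower bounds meet at 1, so that is the treewidth.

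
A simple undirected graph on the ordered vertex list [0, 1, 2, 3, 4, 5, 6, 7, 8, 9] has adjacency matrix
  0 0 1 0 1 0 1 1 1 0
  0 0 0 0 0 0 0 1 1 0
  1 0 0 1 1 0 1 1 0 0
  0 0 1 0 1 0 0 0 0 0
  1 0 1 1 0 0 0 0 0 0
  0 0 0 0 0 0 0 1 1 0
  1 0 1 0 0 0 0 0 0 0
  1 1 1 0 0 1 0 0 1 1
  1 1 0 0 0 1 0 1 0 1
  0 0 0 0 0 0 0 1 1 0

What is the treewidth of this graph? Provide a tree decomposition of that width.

Treewidth 2.
One such decomposition:
Bags: B1 = {0, 2, 4}  B2 = {0, 2, 7}  B3 = {2, 3, 4}  B4 = {0, 7, 8}  B5 = {7, 8, 9}  B6 = {1, 7, 8}  B7 = {0, 2, 6}  B8 = {5, 7, 8}
Tree: B1–B2, B1–B3, B2–B4, B4–B5, B5–B6, B1–B7, B6–B8

Each bag holds 3 vertices, so the decomposition has width 2, which upper-bounds the treewidth. Conversely, {2, 3, 4} is a clique of size 3, and the vertices of any clique must share a bag in every tree decomposition; so some bag has ≥ 3 vertices and tw(G) ≥ 2. Hence tw(G) = 2 exactly.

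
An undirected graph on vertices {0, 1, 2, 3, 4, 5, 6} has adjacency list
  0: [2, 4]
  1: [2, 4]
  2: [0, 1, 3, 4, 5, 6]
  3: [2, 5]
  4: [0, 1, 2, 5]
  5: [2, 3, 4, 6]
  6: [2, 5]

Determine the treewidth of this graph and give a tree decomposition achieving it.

Treewidth 2.
One such decomposition:
Bags: B1 = {2, 4, 5}  B2 = {2, 5, 6}  B3 = {2, 3, 5}  B4 = {0, 2, 4}  B5 = {1, 2, 4}
Tree: B1–B2, B1–B3, B1–B4, B4–B5

The largest bag has 3 vertices, giving width 2; this decomposition certifies tw(G) ≤ 2. For the lower bound, the 3 vertices {2, 3, 5} are pairwise adjacent, and any tree decomposition puts a clique entirely inside one bag — forcing width ≥ 2. Hence tw(G) = 2 exactly.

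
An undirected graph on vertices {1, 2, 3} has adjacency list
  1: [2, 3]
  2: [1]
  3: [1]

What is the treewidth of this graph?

1

A width-1 tree decomposition is:
Bags: B1 = {1, 3}  B2 = {1, 2}
Tree: B1–B2
Each bag holds 2 vertices, so the decomposition has width 1, which upper-bounds the treewidth. Any graph with an edge has treewidth ≥ 1, and G has the edge 3–1. The upper and lower bounds meet at 1, so that is the treewidth.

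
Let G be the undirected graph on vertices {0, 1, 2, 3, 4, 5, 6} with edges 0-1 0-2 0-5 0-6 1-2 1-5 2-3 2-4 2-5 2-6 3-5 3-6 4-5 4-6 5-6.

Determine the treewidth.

3

A width-3 tree decomposition is:
Bags: B1 = {2, 4, 5, 6}  B2 = {2, 3, 5, 6}  B3 = {0, 2, 5, 6}  B4 = {0, 1, 2, 5}
Tree: B1–B2, B1–B3, B3–B4
The largest bag has 4 vertices, giving width 3; this decomposition certifies tw(G) ≤ 3. Conversely, {0, 1, 2, 5} is a clique of size 4, and the vertices of any clique must share a bag in every tree decomposition; so some bag has ≥ 4 vertices and tw(G) ≥ 3. Combining the bounds, tw(G) = 3.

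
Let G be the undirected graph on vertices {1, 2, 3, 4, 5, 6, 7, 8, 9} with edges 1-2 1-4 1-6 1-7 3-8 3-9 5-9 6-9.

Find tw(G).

A width-1 tree decomposition is:
Bags: B1 = {5, 9}  B2 = {6, 9}  B3 = {1, 6}  B4 = {1, 2}  B5 = {3, 9}  B6 = {1, 7}  B7 = {3, 8}  B8 = {1, 4}
Tree: B1–B2, B2–B3, B3–B4, B2–B5, B3–B6, B5–B7, B4–B8
Every bag has size at most 2, so the width is 2 − 1 = 1 and tw(G) ≤ 1. Since G has at least one edge (e.g. 5–9), it is not an edgeless graph, so tw(G) ≥ 1. Hence tw(G) = 1 exactly.

1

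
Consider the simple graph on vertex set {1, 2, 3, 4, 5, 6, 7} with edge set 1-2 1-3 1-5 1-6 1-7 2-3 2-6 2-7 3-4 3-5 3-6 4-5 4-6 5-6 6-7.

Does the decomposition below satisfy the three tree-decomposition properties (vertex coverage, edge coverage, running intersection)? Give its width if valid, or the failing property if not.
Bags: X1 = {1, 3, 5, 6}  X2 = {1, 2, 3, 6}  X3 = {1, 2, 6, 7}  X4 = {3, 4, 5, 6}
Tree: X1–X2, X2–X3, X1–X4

Yes; width 3.

Every vertex of G appears in some bag (union = {1, 2, 3, 4, 5, 6, 7}); every edge is covered by a bag; and for each vertex v the set of bags containing v is connected in the bag tree. The decomposition is therefore valid. The largest bag has 4 vertices, so the width is 3.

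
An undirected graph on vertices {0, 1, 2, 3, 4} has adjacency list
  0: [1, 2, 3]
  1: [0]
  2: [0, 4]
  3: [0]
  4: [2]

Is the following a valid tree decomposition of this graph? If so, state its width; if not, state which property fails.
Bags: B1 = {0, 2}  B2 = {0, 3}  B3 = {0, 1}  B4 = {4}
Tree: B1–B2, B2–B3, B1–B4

A tree decomposition must satisfy three properties: every vertex lies in some bag; for every edge, both endpoints lie together in some bag; and for every vertex, the bags containing it form a connected subtree. Here edge (2,4) lies in no bag, so the decomposition is invalid.

No — edge (2,4) lies in no bag.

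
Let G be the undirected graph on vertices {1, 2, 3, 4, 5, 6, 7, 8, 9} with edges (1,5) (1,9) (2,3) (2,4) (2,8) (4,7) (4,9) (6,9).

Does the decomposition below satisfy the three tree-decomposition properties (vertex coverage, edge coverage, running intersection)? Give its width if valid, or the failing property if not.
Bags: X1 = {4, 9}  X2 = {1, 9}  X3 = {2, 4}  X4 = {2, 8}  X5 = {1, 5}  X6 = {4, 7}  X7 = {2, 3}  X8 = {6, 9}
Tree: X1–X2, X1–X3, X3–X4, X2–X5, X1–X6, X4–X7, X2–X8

Vertex coverage: the bags together contain {1, 2, 3, 4, 5, 6, 7, 8, 9}, the full vertex set. Edge coverage: each edge of G has both endpoints in at least one bag. Running intersection: for every vertex, the bags containing it form a connected subtree. All three properties hold, so this is a valid tree decomposition of width max|bag| − 1 = 1, and hence tw(G) ≤ 1.

Yes; width 1.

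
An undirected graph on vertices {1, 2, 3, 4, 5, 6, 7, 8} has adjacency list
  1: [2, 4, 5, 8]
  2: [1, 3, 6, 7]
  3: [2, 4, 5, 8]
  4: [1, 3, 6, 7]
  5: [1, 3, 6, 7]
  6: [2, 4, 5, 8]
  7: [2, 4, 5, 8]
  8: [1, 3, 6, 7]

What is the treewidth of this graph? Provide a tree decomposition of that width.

Each bag holds 5 vertices, so the decomposition has width 4, which upper-bounds the treewidth. For the lower bound: the 5 vertex sets {7,8}, {1,4}, {3,5}, {6}, {2} are disjoint, each induces a connected subgraph, and every pair is joined by at least one edge of G. Contracting each set to a single vertex therefore yields K_{5} as a minor, and since treewidth is minor-monotone, tw(G) ≥ tw(K_{5}) = 4. Hence tw(G) = 4 exactly.

Treewidth 4.
One optimal decomposition is:
Bags: B1 = {1, 3, 6, 7, 8}  B2 = {1, 3, 4, 6, 7}  B3 = {1, 3, 5, 6, 7}  B4 = {1, 2, 3, 6, 7}
Tree: B1–B2, B2–B3, B3–B4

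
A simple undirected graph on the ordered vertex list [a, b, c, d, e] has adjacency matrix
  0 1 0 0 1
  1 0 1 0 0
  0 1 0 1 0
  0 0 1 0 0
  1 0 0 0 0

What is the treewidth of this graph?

A width-1 tree decomposition is:
Bags: B1 = {a, e}  B2 = {a, b}  B3 = {b, c}  B4 = {c, d}
Tree: B1–B2, B2–B3, B3–B4
The largest bag has 2 vertices, giving width 1; this decomposition certifies tw(G) ≤ 1. G has an edge, so its treewidth is at least 1. Combining the bounds, tw(G) = 1.

1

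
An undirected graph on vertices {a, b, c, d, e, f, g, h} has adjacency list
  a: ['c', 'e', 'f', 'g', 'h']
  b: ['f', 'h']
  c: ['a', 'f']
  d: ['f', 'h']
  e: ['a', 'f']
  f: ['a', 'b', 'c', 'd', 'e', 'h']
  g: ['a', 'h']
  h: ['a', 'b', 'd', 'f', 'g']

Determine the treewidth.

2

A width-2 tree decomposition is:
Bags: B1 = {a, f, h}  B2 = {a, e, f}  B3 = {d, f, h}  B4 = {a, c, f}  B5 = {a, g, h}  B6 = {b, f, h}
Tree: B1–B2, B1–B3, B1–B4, B1–B5, B1–B6
The largest bag has 3 vertices, giving width 2; this decomposition certifies tw(G) ≤ 2. On the other hand G contains the 3-clique {a, g, h}. A clique must lie in a single bag of any decomposition, so no decomposition can have width below 2. Therefore the treewidth is 2.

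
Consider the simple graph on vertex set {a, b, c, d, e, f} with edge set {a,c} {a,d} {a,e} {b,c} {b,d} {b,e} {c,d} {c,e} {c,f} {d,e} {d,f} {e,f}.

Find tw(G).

3

A width-3 tree decomposition is:
Bags: B1 = {c, d, e, f}  B2 = {b, c, d, e}  B3 = {a, c, d, e}
Tree: B1–B2, B2–B3
Each bag holds 4 vertices, so the decomposition has width 3, which upper-bounds the treewidth. Conversely, {a, c, d, e} is a clique of size 4, and the vertices of any clique must share a bag in every tree decomposition; so some bag has ≥ 4 vertices and tw(G) ≥ 3. Combining the bounds, tw(G) = 3.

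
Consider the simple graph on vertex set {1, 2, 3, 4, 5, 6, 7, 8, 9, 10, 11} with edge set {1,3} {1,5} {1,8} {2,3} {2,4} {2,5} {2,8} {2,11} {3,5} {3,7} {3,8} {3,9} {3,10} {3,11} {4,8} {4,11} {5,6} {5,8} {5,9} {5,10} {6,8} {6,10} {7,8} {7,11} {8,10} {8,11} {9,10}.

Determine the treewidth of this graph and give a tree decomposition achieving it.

The largest bag has 4 vertices, giving width 3; this decomposition certifies tw(G) ≤ 3. For the lower bound, the 4 vertices {2, 3, 8, 11} are pairwise adjacent, and any tree decomposition puts a clique entirely inside one bag — forcing width ≥ 3. Combining the bounds, tw(G) = 3.

Treewidth 3.
One optimal decomposition is:
Bags: B1 = {2, 3, 5, 8}  B2 = {2, 3, 8, 11}  B3 = {1, 3, 5, 8}  B4 = {3, 5, 8, 10}  B5 = {3, 7, 8, 11}  B6 = {3, 5, 9, 10}  B7 = {5, 6, 8, 10}  B8 = {2, 4, 8, 11}
Tree: B1–B2, B1–B3, B1–B4, B2–B5, B4–B6, B4–B7, B2–B8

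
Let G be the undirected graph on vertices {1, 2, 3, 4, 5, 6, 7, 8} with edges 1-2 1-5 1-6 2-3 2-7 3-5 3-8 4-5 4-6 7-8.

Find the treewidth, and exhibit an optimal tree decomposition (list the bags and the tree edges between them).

Treewidth 2.
One optimal decomposition is:
Bags: B1 = {4, 5, 6}  B2 = {1, 5, 6}  B3 = {1, 3, 5}  B4 = {1, 2, 3}  B5 = {2, 3, 8}  B6 = {2, 7, 8}
Tree: B1–B2, B2–B3, B3–B4, B4–B5, B5–B6

Each bag holds 3 vertices, so the decomposition has width 2, which upper-bounds the treewidth. Since 4–6–1–5–4 is a cycle in G, G is not acyclic. Forests are exactly the graphs of treewidth ≤ 1, so tw(G) ≥ 2. Therefore the treewidth is 2.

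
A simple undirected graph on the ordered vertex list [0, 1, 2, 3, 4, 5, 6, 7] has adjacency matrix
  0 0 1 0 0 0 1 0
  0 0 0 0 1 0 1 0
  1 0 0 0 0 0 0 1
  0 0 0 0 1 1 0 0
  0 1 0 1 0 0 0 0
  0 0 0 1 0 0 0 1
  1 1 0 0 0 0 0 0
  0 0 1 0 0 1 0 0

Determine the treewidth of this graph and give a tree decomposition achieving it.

Each bag holds 3 vertices, so the decomposition has width 2, which upper-bounds the treewidth. Since 5–3–4–1–6–0–2–7–5 is a cycle in G, G is not acyclic. Forests are exactly the graphs of treewidth ≤ 1, so tw(G) ≥ 2. Combining the bounds, tw(G) = 2.

Treewidth 2.
One such decomposition:
Bags: B1 = {3, 4, 5}  B2 = {1, 4, 5}  B3 = {1, 5, 6}  B4 = {0, 5, 6}  B5 = {0, 2, 5}  B6 = {2, 5, 7}
Tree: B1–B2, B2–B3, B3–B4, B4–B5, B5–B6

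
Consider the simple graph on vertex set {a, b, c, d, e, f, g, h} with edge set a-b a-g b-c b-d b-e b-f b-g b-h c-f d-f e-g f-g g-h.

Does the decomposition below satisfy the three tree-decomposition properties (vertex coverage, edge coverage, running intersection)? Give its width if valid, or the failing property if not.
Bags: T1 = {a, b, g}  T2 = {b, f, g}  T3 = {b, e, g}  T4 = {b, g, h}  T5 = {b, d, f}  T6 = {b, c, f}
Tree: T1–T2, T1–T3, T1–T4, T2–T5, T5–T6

Every vertex of G appears in some bag (union = {a, b, c, d, e, f, g, h}); every edge is covered by a bag; and for each vertex v the set of bags containing v is connected in the bag tree. The decomposition is therefore valid. The largest bag has 3 vertices, so the width is 2.

Yes; width 2.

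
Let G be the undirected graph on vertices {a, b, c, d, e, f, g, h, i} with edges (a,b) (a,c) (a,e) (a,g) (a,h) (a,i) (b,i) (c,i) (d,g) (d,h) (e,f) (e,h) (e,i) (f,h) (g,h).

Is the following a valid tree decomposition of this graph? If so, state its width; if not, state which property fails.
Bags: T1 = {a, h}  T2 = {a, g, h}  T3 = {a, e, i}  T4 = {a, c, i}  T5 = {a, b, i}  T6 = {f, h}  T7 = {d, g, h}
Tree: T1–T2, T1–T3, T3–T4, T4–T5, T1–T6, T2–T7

No — edge (e,h) lies in no bag.

A tree decomposition must satisfy three properties: every vertex lies in some bag; for every edge, both endpoints lie together in some bag; and for every vertex, the bags containing it form a connected subtree. Here edge (e,h) lies in no bag, so the decomposition is invalid.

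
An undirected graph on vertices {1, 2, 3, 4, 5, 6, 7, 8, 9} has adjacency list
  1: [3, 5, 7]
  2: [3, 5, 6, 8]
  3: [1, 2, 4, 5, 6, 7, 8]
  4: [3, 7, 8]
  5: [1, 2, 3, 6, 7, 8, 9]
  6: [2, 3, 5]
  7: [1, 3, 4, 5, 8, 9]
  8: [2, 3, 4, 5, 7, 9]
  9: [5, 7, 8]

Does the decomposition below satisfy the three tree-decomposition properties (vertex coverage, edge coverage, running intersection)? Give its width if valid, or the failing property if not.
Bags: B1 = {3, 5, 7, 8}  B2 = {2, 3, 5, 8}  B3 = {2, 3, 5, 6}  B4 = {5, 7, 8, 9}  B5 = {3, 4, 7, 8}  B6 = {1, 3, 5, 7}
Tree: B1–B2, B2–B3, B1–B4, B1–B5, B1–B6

Yes; width 3.

Vertex coverage: the bags together contain {1, 2, 3, 4, 5, 6, 7, 8, 9}, the full vertex set. Edge coverage: each edge of G has both endpoints in at least one bag. Running intersection: for every vertex, the bags containing it form a connected subtree. All three properties hold, so this is a valid tree decomposition of width max|bag| − 1 = 3, and hence tw(G) ≤ 3.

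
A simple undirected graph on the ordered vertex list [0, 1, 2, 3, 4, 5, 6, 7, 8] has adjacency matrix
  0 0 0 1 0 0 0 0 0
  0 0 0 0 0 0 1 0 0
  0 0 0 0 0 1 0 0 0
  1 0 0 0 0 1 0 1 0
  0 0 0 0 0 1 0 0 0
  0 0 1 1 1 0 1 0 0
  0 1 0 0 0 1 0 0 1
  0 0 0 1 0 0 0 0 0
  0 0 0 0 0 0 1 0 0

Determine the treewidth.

1

A width-1 tree decomposition is:
Bags: B1 = {4, 5}  B2 = {5, 6}  B3 = {3, 5}  B4 = {2, 5}  B5 = {1, 6}  B6 = {6, 8}  B7 = {3, 7}  B8 = {0, 3}
Tree: B1–B2, B2–B3, B3–B4, B2–B5, B5–B6, B3–B7, B7–B8
Every bag has size at most 2, so the width is 2 − 1 = 1 and tw(G) ≤ 1. G has an edge, so its treewidth is at least 1. Hence tw(G) = 1 exactly.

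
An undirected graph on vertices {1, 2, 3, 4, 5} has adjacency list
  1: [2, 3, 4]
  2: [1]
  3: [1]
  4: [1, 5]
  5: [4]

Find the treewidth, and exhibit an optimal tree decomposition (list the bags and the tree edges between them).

Each bag holds 2 vertices, so the decomposition has width 1, which upper-bounds the treewidth. Any graph with an edge has treewidth ≥ 1, and G has the edge 4–1. Hence tw(G) = 1 exactly.

Treewidth 1.
One such decomposition:
Bags: B1 = {1, 4}  B2 = {4, 5}  B3 = {1, 3}  B4 = {1, 2}
Tree: B1–B2, B1–B3, B3–B4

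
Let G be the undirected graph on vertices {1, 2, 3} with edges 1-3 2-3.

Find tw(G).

A width-1 tree decomposition is:
Bags: B1 = {1, 3}  B2 = {2, 3}
Tree: B1–B2
Each bag holds 2 vertices, so the decomposition has width 1, which upper-bounds the treewidth. Since G has at least one edge (e.g. 3–1), it is not an edgeless graph, so tw(G) ≥ 1. The upper and lower bounds meet at 1, so that is the treewidth.

1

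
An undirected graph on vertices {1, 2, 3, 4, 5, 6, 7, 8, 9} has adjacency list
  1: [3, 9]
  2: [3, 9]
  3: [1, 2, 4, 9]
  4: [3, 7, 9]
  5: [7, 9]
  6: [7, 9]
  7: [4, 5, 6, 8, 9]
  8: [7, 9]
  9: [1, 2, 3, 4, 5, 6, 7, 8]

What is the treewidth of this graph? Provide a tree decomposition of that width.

Treewidth 2.
Bags: B1 = {4, 7, 9}  B2 = {3, 4, 9}  B3 = {7, 8, 9}  B4 = {1, 3, 9}  B5 = {5, 7, 9}  B6 = {2, 3, 9}  B7 = {6, 7, 9}
Tree: B1–B2, B1–B3, B2–B4, B3–B5, B2–B6, B1–B7

The largest bag has 3 vertices, giving width 2; this decomposition certifies tw(G) ≤ 2. Conversely, {1, 3, 9} is a clique of size 3, and the vertices of any clique must share a bag in every tree decomposition; so some bag has ≥ 3 vertices and tw(G) ≥ 2. The upper and lower bounds meet at 2, so that is the treewidth.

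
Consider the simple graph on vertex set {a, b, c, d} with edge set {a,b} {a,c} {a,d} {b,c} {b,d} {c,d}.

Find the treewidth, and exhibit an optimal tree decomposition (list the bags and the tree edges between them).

Treewidth 3.
Bags: B1 = {a, b, c, d}
Tree: (single bag)

A single bag containing all 4 vertices is trivially a valid decomposition of width 3. For the lower bound, the 4 vertices {a, b, c, d} are pairwise adjacent, and any tree decomposition puts a clique entirely inside one bag — forcing width ≥ 3. Combining the bounds, tw(G) = 3.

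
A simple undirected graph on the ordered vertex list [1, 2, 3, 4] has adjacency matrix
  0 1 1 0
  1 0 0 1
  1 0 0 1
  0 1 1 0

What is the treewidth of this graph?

2

A width-2 tree decomposition is:
Bags: B1 = {2, 3, 4}  B2 = {1, 2, 3}
Tree: B1–B2
The largest bag has 3 vertices, giving width 2; this decomposition certifies tw(G) ≤ 2. Since 3–4–2–1–3 is a cycle in G, G is not acyclic. Forests are exactly the graphs of treewidth ≤ 1, so tw(G) ≥ 2. Hence tw(G) = 2 exactly.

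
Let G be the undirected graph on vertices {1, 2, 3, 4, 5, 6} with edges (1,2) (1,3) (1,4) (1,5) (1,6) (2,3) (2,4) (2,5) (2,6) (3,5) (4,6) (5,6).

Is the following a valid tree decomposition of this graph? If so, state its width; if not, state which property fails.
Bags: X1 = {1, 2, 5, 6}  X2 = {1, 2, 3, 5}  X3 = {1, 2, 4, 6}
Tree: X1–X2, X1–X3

Yes; width 3.

Every vertex of G appears in some bag (union = {1, 2, 3, 4, 5, 6}); every edge is covered by a bag; and for each vertex v the set of bags containing v is connected in the bag tree. The decomposition is therefore valid. The largest bag has 4 vertices, so the width is 3.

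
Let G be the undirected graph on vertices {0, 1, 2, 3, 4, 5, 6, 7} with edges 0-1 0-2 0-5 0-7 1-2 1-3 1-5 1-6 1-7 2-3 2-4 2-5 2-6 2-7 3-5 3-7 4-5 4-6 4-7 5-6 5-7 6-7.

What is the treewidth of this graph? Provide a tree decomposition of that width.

Treewidth 4.
One such decomposition:
Bags: B1 = {1, 2, 5, 6, 7}  B2 = {1, 2, 3, 5, 7}  B3 = {2, 4, 5, 6, 7}  B4 = {0, 1, 2, 5, 7}
Tree: B1–B2, B1–B3, B2–B4

Each bag holds 5 vertices, so the decomposition has width 4, which upper-bounds the treewidth. For the lower bound, the 5 vertices {0, 1, 2, 5, 7} are pairwise adjacent, and any tree decomposition puts a clique entirely inside one bag — forcing width ≥ 4. Therefore the treewidth is 4.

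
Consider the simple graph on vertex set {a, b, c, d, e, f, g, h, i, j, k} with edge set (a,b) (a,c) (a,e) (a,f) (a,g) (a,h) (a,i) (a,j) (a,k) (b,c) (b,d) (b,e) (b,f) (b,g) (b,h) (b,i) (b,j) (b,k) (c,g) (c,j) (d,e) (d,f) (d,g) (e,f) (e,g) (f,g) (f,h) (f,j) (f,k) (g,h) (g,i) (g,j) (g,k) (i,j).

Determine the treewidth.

A width-4 tree decomposition is:
Bags: B1 = {a, b, g, i, j}  B2 = {a, b, f, g, j}  B3 = {a, b, f, g, k}  B4 = {a, b, f, g, h}  B5 = {a, b, c, g, j}  B6 = {a, b, e, f, g}  B7 = {b, d, e, f, g}
Tree: B1–B2, B2–B3, B3–B4, B2–B5, B3–B6, B6–B7
Every bag has size at most 5, so the width is 5 − 1 = 4 and tw(G) ≤ 4. Conversely, {b, d, e, f, g} is a clique of size 5, and the vertices of any clique must share a bag in every tree decomposition; so some bag has ≥ 5 vertices and tw(G) ≥ 4. Hence tw(G) = 4 exactly.

4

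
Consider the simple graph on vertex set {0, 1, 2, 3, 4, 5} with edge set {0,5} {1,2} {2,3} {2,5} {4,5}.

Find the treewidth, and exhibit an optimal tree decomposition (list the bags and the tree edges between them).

Treewidth 1.
One such decomposition:
Bags: B1 = {1, 2}  B2 = {2, 5}  B3 = {2, 3}  B4 = {0, 5}  B5 = {4, 5}
Tree: B1–B2, B2–B3, B2–B4, B2–B5

Every bag has size at most 2, so the width is 2 − 1 = 1 and tw(G) ≤ 1. Since G has at least one edge (e.g. 1–2), it is not an edgeless graph, so tw(G) ≥ 1. Therefore the treewidth is 1.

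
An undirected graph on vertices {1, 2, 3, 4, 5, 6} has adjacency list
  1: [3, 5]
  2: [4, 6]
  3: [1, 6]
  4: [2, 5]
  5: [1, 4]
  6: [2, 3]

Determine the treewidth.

A width-2 tree decomposition is:
Bags: B1 = {2, 4, 6}  B2 = {3, 4, 6}  B3 = {1, 3, 4}  B4 = {1, 4, 5}
Tree: B1–B2, B2–B3, B3–B4
The largest bag has 3 vertices, giving width 2; this decomposition certifies tw(G) ≤ 2. The edges 4–2–6–3–1–5–4 form a cycle, so G is not a tree and its treewidth is at least 2. The upper and lower bounds meet at 2, so that is the treewidth.

2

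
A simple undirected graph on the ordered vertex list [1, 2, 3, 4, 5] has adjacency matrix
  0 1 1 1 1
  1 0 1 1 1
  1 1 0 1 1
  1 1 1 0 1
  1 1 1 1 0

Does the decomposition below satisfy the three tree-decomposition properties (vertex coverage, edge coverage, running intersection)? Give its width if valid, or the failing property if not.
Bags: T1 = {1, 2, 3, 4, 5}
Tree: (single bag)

Checking the three conditions: (i) the bags cover all of {1, 2, 3, 4, 5}; (ii) for each edge, some bag contains both endpoints; (iii) the bags containing any fixed vertex form a subtree. All hold, so the decomposition is valid with width 5 − 1 = 4.

Yes; width 4.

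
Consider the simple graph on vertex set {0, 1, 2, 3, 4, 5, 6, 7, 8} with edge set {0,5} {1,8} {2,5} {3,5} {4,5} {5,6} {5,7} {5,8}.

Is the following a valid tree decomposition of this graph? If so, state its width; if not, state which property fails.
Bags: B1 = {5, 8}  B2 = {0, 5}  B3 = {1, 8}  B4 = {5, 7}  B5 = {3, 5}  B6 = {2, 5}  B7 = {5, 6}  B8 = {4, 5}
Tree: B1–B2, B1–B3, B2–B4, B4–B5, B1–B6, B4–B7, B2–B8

Vertex coverage: the bags together contain {0, 1, 2, 3, 4, 5, 6, 7, 8}, the full vertex set. Edge coverage: each edge of G has both endpoints in at least one bag. Running intersection: for every vertex, the bags containing it form a connected subtree. All three properties hold, so this is a valid tree decomposition of width max|bag| − 1 = 1, and hence tw(G) ≤ 1.

Yes; width 1.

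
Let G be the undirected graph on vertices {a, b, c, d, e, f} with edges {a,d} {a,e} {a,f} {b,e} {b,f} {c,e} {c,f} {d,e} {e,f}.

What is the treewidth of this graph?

A width-2 tree decomposition is:
Bags: B1 = {b, e, f}  B2 = {c, e, f}  B3 = {a, e, f}  B4 = {a, d, e}
Tree: B1–B2, B1–B3, B3–B4
Every bag has size at most 3, so the width is 3 − 1 = 2 and tw(G) ≤ 2. For the lower bound, the 3 vertices {a, d, e} are pairwise adjacent, and any tree decomposition puts a clique entirely inside one bag — forcing width ≥ 2. The upper and lower bounds meet at 2, so that is the treewidth.

2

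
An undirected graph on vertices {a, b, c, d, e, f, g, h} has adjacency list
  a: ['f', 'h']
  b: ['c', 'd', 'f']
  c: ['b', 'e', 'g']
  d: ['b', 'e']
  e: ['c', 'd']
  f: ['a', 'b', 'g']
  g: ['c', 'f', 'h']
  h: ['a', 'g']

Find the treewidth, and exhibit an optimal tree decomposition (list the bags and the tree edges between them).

Treewidth 2.
One optimal decomposition is:
Bags: B1 = {a, f, h}  B2 = {f, g, h}  B3 = {b, f, g}  B4 = {b, c, g}  B5 = {b, c, d}  B6 = {c, d, e}
Tree: B1–B2, B2–B3, B3–B4, B4–B5, B5–B6

Every bag has size at most 3, so the width is 3 − 1 = 2 and tw(G) ≤ 2. The edges a–h–g–f–a form a cycle, so G is not a tree and its treewidth is at least 2. Combining the bounds, tw(G) = 2.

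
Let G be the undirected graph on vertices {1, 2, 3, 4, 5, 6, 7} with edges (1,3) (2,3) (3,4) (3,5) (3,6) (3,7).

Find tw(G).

A width-1 tree decomposition is:
Bags: B1 = {3, 6}  B2 = {3, 4}  B3 = {2, 3}  B4 = {3, 5}  B5 = {1, 3}  B6 = {3, 7}
Tree: B1–B2, B1–B3, B2–B4, B2–B5, B5–B6
Every bag has size at most 2, so the width is 2 − 1 = 1 and tw(G) ≤ 1. Since G has at least one edge (e.g. 6–3), it is not an edgeless graph, so tw(G) ≥ 1. Hence tw(G) = 1 exactly.

1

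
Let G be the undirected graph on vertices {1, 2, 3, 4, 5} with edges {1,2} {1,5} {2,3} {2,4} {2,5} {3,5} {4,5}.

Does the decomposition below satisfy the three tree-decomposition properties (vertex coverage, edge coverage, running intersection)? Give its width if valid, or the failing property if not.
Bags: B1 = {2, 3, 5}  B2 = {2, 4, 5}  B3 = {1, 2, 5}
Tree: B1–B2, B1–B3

Yes; width 2.

Every vertex of G appears in some bag (union = {1, 2, 3, 4, 5}); every edge is covered by a bag; and for each vertex v the set of bags containing v is connected in the bag tree. The decomposition is therefore valid. The largest bag has 3 vertices, so the width is 2.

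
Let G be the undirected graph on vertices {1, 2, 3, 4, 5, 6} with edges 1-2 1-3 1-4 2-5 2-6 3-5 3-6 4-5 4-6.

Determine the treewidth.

A width-3 tree decomposition is:
Bags: B1 = {2, 3, 4, 5}  B2 = {2, 3, 4, 6}  B3 = {1, 2, 3, 4}
Tree: B1–B2, B2–B3
Each bag holds 4 vertices, so the decomposition has width 3, which upper-bounds the treewidth. For the lower bound: the 4 vertex sets {2,5}, {3,6}, {4}, {1} are disjoint, each induces a connected subgraph, and every pair is joined by at least one edge of G. Contracting each set to a single vertex therefore yields K_{4} as a minor, and since treewidth is minor-monotone, tw(G) ≥ tw(K_{4}) = 3. Combining the bounds, tw(G) = 3.

3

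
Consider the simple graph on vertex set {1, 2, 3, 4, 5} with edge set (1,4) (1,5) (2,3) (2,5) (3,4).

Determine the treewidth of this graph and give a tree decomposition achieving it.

Every bag has size at most 3, so the width is 3 − 1 = 2 and tw(G) ≤ 2. For the lower bound, G contains the cycle 3–2–5–1–4–3, so G is not a forest; only forests have treewidth ≤ 1, hence tw(G) ≥ 2. The upper and lower bounds meet at 2, so that is the treewidth.

Treewidth 2.
One optimal decomposition is:
Bags: B1 = {2, 3, 5}  B2 = {1, 3, 5}  B3 = {1, 3, 4}
Tree: B1–B2, B2–B3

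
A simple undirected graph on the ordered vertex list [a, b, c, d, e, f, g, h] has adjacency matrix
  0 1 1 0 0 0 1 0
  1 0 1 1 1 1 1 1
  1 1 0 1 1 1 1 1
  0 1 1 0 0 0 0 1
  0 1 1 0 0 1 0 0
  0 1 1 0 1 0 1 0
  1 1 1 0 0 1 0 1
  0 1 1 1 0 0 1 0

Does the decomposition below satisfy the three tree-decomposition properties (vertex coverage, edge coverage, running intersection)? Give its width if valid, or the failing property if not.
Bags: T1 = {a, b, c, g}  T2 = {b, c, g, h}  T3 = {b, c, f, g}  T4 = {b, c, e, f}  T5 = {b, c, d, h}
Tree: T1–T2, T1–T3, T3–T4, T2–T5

Checking the three conditions: (i) the bags cover all of {a, b, c, d, e, f, g, h}; (ii) for each edge, some bag contains both endpoints; (iii) the bags containing any fixed vertex form a subtree. All hold, so the decomposition is valid with width 4 − 1 = 3.

Yes; width 3.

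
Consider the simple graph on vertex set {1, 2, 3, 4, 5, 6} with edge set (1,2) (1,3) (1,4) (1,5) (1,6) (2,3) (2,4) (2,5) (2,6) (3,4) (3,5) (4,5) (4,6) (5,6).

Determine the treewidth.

A width-4 tree decomposition is:
Bags: B1 = {1, 2, 3, 4, 5}  B2 = {1, 2, 4, 5, 6}
Tree: B1–B2
The largest bag has 5 vertices, giving width 4; this decomposition certifies tw(G) ≤ 4. For the lower bound, the 5 vertices {1, 2, 3, 4, 5} are pairwise adjacent, and any tree decomposition puts a clique entirely inside one bag — forcing width ≥ 4. The upper and lower bounds meet at 4, so that is the treewidth.

4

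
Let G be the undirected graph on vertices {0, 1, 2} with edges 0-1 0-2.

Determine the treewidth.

A width-1 tree decomposition is:
Bags: B1 = {0, 1}  B2 = {0, 2}
Tree: B1–B2
The largest bag has 2 vertices, giving width 1; this decomposition certifies tw(G) ≤ 1. Since G has at least one edge (e.g. 1–0), it is not an edgeless graph, so tw(G) ≥ 1. Combining the bounds, tw(G) = 1.

1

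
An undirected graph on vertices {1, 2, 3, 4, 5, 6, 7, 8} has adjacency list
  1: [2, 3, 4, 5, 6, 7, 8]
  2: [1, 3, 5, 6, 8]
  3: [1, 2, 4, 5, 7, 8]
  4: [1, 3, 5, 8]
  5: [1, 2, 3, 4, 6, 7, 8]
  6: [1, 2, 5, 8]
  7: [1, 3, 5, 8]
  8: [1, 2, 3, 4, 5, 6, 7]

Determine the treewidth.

A width-4 tree decomposition is:
Bags: B1 = {1, 3, 4, 5, 8}  B2 = {1, 3, 5, 7, 8}  B3 = {1, 2, 3, 5, 8}  B4 = {1, 2, 5, 6, 8}
Tree: B1–B2, B1–B3, B3–B4
Each bag holds 5 vertices, so the decomposition has width 4, which upper-bounds the treewidth. For the lower bound, the 5 vertices {1, 2, 3, 5, 8} are pairwise adjacent, and any tree decomposition puts a clique entirely inside one bag — forcing width ≥ 4. The upper and lower bounds meet at 4, so that is the treewidth.

4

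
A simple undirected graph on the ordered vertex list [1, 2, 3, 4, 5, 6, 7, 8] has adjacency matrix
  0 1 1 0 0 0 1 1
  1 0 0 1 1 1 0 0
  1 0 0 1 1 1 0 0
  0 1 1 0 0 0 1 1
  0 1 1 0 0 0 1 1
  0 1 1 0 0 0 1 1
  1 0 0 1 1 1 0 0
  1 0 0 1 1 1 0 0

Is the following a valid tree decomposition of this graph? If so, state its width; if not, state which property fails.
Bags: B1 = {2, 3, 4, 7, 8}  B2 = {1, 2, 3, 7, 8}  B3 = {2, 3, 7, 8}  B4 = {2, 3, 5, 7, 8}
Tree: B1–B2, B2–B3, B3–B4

A tree decomposition must satisfy three properties: every vertex lies in some bag; for every edge, both endpoints lie together in some bag; and for every vertex, the bags containing it form a connected subtree. Here vertex 6 appears in no bag, so the decomposition is invalid.

No — vertex 6 appears in no bag.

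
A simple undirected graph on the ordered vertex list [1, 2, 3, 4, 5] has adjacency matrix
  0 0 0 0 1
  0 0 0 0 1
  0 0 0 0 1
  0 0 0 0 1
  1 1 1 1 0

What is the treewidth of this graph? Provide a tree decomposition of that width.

Every bag has size at most 2, so the width is 2 − 1 = 1 and tw(G) ≤ 1. G has an edge, so its treewidth is at least 1. Therefore the treewidth is 1.

Treewidth 1.
One such decomposition:
Bags: B1 = {2, 5}  B2 = {4, 5}  B3 = {1, 5}  B4 = {3, 5}
Tree: B1–B2, B2–B3, B1–B4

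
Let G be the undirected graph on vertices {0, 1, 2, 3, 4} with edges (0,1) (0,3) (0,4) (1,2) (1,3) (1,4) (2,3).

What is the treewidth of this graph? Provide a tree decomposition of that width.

The largest bag has 3 vertices, giving width 2; this decomposition certifies tw(G) ≤ 2. For the lower bound, the 3 vertices {0, 1, 3} are pairwise adjacent, and any tree decomposition puts a clique entirely inside one bag — forcing width ≥ 2. Therefore the treewidth is 2.

Treewidth 2.
Bags: B1 = {0, 1, 4}  B2 = {0, 1, 3}  B3 = {1, 2, 3}
Tree: B1–B2, B2–B3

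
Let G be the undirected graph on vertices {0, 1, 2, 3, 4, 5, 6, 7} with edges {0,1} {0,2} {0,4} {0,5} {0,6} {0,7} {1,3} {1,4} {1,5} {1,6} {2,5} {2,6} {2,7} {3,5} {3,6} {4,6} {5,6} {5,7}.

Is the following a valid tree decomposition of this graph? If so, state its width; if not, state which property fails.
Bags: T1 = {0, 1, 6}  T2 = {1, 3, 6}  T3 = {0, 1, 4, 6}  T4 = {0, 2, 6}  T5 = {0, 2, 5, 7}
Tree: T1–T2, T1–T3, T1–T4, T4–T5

A tree decomposition must satisfy three properties: every vertex lies in some bag; for every edge, both endpoints lie together in some bag; and for every vertex, the bags containing it form a connected subtree. Here edge (5,1) lies in no bag, so the decomposition is invalid.

No — edge (5,1) lies in no bag.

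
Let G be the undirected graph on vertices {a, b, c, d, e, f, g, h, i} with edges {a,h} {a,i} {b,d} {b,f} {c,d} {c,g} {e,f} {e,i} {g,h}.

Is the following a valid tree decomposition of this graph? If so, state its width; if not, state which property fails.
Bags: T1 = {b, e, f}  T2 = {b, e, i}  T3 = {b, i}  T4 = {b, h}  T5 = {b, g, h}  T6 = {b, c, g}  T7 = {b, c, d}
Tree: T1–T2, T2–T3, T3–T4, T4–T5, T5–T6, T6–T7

No — vertex a appears in no bag.

A tree decomposition must satisfy three properties: every vertex lies in some bag; for every edge, both endpoints lie together in some bag; and for every vertex, the bags containing it form a connected subtree. Here vertex a appears in no bag, so the decomposition is invalid.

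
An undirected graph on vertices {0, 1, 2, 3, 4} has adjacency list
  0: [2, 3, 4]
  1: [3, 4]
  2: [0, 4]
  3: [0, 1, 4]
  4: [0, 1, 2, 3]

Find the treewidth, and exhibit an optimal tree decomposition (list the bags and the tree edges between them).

The largest bag has 3 vertices, giving width 2; this decomposition certifies tw(G) ≤ 2. On the other hand G contains the 3-clique {0, 2, 4}. A clique must lie in a single bag of any decomposition, so no decomposition can have width below 2. Hence tw(G) = 2 exactly.

Treewidth 2.
One such decomposition:
Bags: B1 = {0, 3, 4}  B2 = {0, 2, 4}  B3 = {1, 3, 4}
Tree: B1–B2, B1–B3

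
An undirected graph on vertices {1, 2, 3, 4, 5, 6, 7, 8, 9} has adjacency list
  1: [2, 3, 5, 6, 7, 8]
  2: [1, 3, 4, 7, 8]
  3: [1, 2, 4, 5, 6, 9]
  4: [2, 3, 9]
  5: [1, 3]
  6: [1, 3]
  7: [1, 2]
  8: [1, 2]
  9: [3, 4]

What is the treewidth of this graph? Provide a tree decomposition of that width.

Treewidth 2.
One optimal decomposition is:
Bags: B1 = {1, 2, 7}  B2 = {1, 2, 3}  B3 = {1, 3, 6}  B4 = {2, 3, 4}  B5 = {1, 2, 8}  B6 = {3, 4, 9}  B7 = {1, 3, 5}
Tree: B1–B2, B2–B3, B2–B4, B1–B5, B4–B6, B3–B7

Each bag holds 3 vertices, so the decomposition has width 2, which upper-bounds the treewidth. For the lower bound, the 3 vertices {1, 2, 8} are pairwise adjacent, and any tree decomposition puts a clique entirely inside one bag — forcing width ≥ 2. Combining the bounds, tw(G) = 2.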